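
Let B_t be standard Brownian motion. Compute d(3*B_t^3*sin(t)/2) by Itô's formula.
d(3*B_t^3*sin(t)/2) = (3*B_t*(B_t^2*cos(t) + 3*sin(t))/2) dt + (9*B_t^2*sin(t)/2) dB_t

Itô's formula for f(t, x): d f(t, B_t) = (f_t + (1/2) f_xx) dt + f_x dB_t. Compute partials of f(t, x) = 3*x^3*sin(t)/2:
  f_t(t,x)  = 3*x^3*cos(t)/2
  f_x(t,x)  = 9*x^2*sin(t)/2
  f_xx(t,x) = 9*x*sin(t)
Assemble drift = f_t + (1/2) f_xx = 3*x*(x^2*cos(t) + 3*sin(t))/2 and diffusion = f_x = 9*x^2*sin(t)/2. Substituting x = B_t:
  d(3*B_t^3*sin(t)/2) = (3*B_t*(B_t^2*cos(t) + 3*sin(t))/2) dt + (9*B_t^2*sin(t)/2) dB_t.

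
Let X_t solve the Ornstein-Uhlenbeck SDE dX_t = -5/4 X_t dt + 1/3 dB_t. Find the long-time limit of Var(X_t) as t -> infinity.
lim Var(X_t) = 2/45

The OU SDE dX = -theta X dt + sigma dB admits the integrating factor exp(theta t): d(exp(theta t) X_t) = sigma exp(theta t) dB_t. Integrating from 0 to t gives X_t = x_0 * exp(-theta t) + sigma * int_0^t exp(-theta (t-s)) dB_s for any initial x_0. The Itô integral has variance (by the Itô isometry) sigma^2 * int_0^t exp(-2 theta (t - s)) ds = sigma^2 * (1 - exp(-2 theta t)) / (2 theta), independent of x_0.
With theta = 5/4, sigma = 1/3:
  Var(X_t) = (1/3)^2 * (1 - exp(-2*5/4 t)) / (2 * 5/4) = 2/45 - 2*exp(-5*t/2)/45.
As t -> infinity, exp(-2*5/4 t) -> 0, so the stationary variance is sigma^2 / (2 theta) = 2/45.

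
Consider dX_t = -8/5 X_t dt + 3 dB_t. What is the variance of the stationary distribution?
lim Var(X_t) = 45/16

The OU SDE dX = -theta X dt + sigma dB admits the integrating factor exp(theta t): d(exp(theta t) X_t) = sigma exp(theta t) dB_t. Integrating from 0 to t gives X_t = x_0 * exp(-theta t) + sigma * int_0^t exp(-theta (t-s)) dB_s for any initial x_0. The Itô integral has variance (by the Itô isometry) sigma^2 * int_0^t exp(-2 theta (t - s)) ds = sigma^2 * (1 - exp(-2 theta t)) / (2 theta), independent of x_0.
With theta = 8/5, sigma = 3:
  Var(X_t) = (3)^2 * (1 - exp(-2*8/5 t)) / (2 * 8/5) = 45/16 - 45*exp(-16*t/5)/16.
As t -> infinity, exp(-2*8/5 t) -> 0, so the stationary variance is sigma^2 / (2 theta) = 45/16.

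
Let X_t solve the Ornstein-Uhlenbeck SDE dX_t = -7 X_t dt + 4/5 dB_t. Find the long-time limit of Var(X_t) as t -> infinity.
lim Var(X_t) = 8/175

The OU SDE dX = -theta X dt + sigma dB admits the integrating factor exp(theta t): d(exp(theta t) X_t) = sigma exp(theta t) dB_t. Integrating from 0 to t gives X_t = x_0 * exp(-theta t) + sigma * int_0^t exp(-theta (t-s)) dB_s for any initial x_0. The Itô integral has variance (by the Itô isometry) sigma^2 * int_0^t exp(-2 theta (t - s)) ds = sigma^2 * (1 - exp(-2 theta t)) / (2 theta), independent of x_0.
With theta = 7, sigma = 4/5:
  Var(X_t) = (4/5)^2 * (1 - exp(-2*7 t)) / (2 * 7) = 8/175 - 8*exp(-14*t)/175.
As t -> infinity, exp(-2*7 t) -> 0, so the stationary variance is sigma^2 / (2 theta) = 8/175.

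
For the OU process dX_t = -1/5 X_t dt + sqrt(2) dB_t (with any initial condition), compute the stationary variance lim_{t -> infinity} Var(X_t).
lim Var(X_t) = 5

The OU SDE dX = -theta X dt + sigma dB admits the integrating factor exp(theta t): d(exp(theta t) X_t) = sigma exp(theta t) dB_t. Integrating from 0 to t gives X_t = x_0 * exp(-theta t) + sigma * int_0^t exp(-theta (t-s)) dB_s for any initial x_0. The Itô integral has variance (by the Itô isometry) sigma^2 * int_0^t exp(-2 theta (t - s)) ds = sigma^2 * (1 - exp(-2 theta t)) / (2 theta), independent of x_0.
With theta = 1/5, sigma = sqrt(2):
  Var(X_t) = (sqrt(2))^2 * (1 - exp(-2*1/5 t)) / (2 * 1/5) = 5 - 5*exp(-2*t/5).
As t -> infinity, exp(-2*1/5 t) -> 0, so the stationary variance is sigma^2 / (2 theta) = 5.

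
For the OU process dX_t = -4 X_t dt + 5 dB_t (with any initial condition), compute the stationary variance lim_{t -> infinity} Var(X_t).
lim Var(X_t) = 25/8

The OU SDE dX = -theta X dt + sigma dB admits the integrating factor exp(theta t): d(exp(theta t) X_t) = sigma exp(theta t) dB_t. Integrating from 0 to t gives X_t = x_0 * exp(-theta t) + sigma * int_0^t exp(-theta (t-s)) dB_s for any initial x_0. The Itô integral has variance (by the Itô isometry) sigma^2 * int_0^t exp(-2 theta (t - s)) ds = sigma^2 * (1 - exp(-2 theta t)) / (2 theta), independent of x_0.
With theta = 4, sigma = 5:
  Var(X_t) = (5)^2 * (1 - exp(-2*4 t)) / (2 * 4) = 25/8 - 25*exp(-8*t)/8.
As t -> infinity, exp(-2*4 t) -> 0, so the stationary variance is sigma^2 / (2 theta) = 25/8.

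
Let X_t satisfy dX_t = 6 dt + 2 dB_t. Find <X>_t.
<X>_t = 4*t

For an Itô process dX_t = a(t) dt + b(t) dB_t, the quadratic variation is <X>_t = int_0^t b(s)^2 ds (the drift term does not contribute). Here b(s) = 2, so
  b(s)^2 = 4.
Integrating from 0 to t:
  <X>_t = int_0^t (4) ds = 4*t.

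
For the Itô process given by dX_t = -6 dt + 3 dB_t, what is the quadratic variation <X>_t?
<X>_t = 9*t

For an Itô process dX_t = a(t) dt + b(t) dB_t, the quadratic variation is <X>_t = int_0^t b(s)^2 ds (the drift term does not contribute). Here b(s) = 3, so
  b(s)^2 = 9.
Integrating from 0 to t:
  <X>_t = int_0^t (9) ds = 9*t.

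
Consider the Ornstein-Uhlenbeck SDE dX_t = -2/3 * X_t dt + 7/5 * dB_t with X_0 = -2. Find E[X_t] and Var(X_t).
E[X_t] = -2*exp(-2*t/3); Var(X_t) = 147/100 - 147*exp(-4*t/3)/100

The OU SDE dX = -theta X dt + sigma dB admits the integrating factor exp(theta t): d(exp(theta t) X_t) = sigma exp(theta t) dB_t. Integrating from 0 to t:
  X_t = x_0 * exp(-theta t) + sigma * int_0^t exp(-theta (t-s)) dB_s.
The Itô integral has mean 0 and (by the Itô isometry) variance sigma^2 * int_0^t exp(-2 theta (t - s)) ds = sigma^2 * (1 - exp(-2 theta t)) / (2 theta).
With theta = 2/3, sigma = 7/5, x_0 = -2:
  E[X_t] = -2 * exp(-2/3 t) = -2*exp(-2*t/3)
  Var(X_t) = (7/5)^2 * (1 - exp(-2*2/3 t)) / (2 * 2/3) = 147/100 - 147*exp(-4*t/3)/100.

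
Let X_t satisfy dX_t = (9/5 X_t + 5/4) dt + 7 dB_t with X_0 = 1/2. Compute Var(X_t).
Var(X_t) = 245*exp(18*t/5)/18 - 245/18

The variance V(t) = Var(X_t) satisfies V'(t) = 2 a V(t) + c^2 with V(0) = 0 (drift coefficient is linear in X, diffusion is constant). With a = 9/5, c = 7, the solution is
  V(t) = (c^2 / (2 a)) * (exp(2 a t) - 1)
       = (7^2 / (2*(9/5))) * (exp((18/5) t) - 1)
       = 245*exp(18*t/5)/18 - 245/18.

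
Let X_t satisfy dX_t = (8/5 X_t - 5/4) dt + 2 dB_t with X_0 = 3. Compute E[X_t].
E[X_t] = 71*exp(8*t/5)/32 + 25/32

Taking expectations and using E[dB_t] = 0, the mean m(t) = E[X_t] satisfies the ODE m'(t) = a m(t) + b with m(0) = x_0. With a = 8/5, b = -5/4, x_0 = 3, the solution is
  m(t) = x_0 * exp(a t) + (b/a) * (exp(a t) - 1)
       = 3 * exp((8/5) t) + ((-5/4)/(8/5)) * (exp((8/5) t) - 1)
       = 71*exp(8*t/5)/32 + 25/32.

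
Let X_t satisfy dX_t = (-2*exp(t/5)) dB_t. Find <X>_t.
<X>_t = 10*exp(2*t/5) - 10

For an Itô process dX_t = a(t) dt + b(t) dB_t, the quadratic variation is <X>_t = int_0^t b(s)^2 ds (the drift term does not contribute). Here b(s) = -2*exp(s/5), so
  b(s)^2 = 4*exp(2*s/5).
Integrating from 0 to t:
  <X>_t = int_0^t (4*exp(2*s/5)) ds = 10*exp(2*t/5) - 10.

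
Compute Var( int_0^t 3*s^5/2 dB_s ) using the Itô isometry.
Var = 9*t^11/44

The Itô integral of a deterministic integrand f(s) has mean 0 because each increment f(s) * (B_{s+ds} - B_s) has mean 0. By the Itô isometry:
  Var( int_0^t f(s) dB_s ) = E[ (int_0^t f(s) dB_s)^2 ] = int_0^t f(s)^2 ds.
Here f(s) = 3*s^5/2, so f(s)^2 = 9*s^10/4. Integrate:
  int_0^t (9*s^10/4) ds = 9*t^11/44.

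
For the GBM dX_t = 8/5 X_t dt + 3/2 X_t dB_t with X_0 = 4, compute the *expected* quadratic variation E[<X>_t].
E[<X>_t] = 720*exp(109*t/20)/109 - 720/109

<X>_t = int_0^t ((3/2) * X_s)^2 ds. Taking expectation inside the integral: E[<X>_t] = (3/2)^2 * int_0^t E[X_s^2] ds. For GBM, E[X_s^2] = x_0^2 * exp((2 mu + sigma^2) s). Integrating:
  E[<X>_t] = (3/2)^2 * 4^2 * (exp((2*(8/5) + (3/2)^2) t) - 1) / (2*(8/5) + (3/2)^2)
           = (3/2)^2 * 4^2 * (exp((109/20) t) - 1) / (109/20) = 720*exp(109*t/20)/109 - 720/109.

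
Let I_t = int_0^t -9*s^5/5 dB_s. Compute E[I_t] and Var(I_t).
E[I_t] = 0; Var(I_t) = 81*t^11/275

The Itô integral of a deterministic integrand f(s) has mean 0 because each increment f(s) * (B_{s+ds} - B_s) has mean 0. By the Itô isometry:
  Var( int_0^t f(s) dB_s ) = E[ (int_0^t f(s) dB_s)^2 ] = int_0^t f(s)^2 ds.
Here f(s) = -9*s^5/5, so f(s)^2 = 81*s^10/25. Integrate:
  int_0^t (81*s^10/25) ds = 81*t^11/275.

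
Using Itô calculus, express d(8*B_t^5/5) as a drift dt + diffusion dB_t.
d(8*B_t^5/5) = (16*B_t^3) dt + (8*B_t^4) dB_t

Itô's formula for f(B_t) gives d f(B_t) = f'(B_t) dB_t + (1/2) f''(B_t) dt. Compute derivatives of f(x) = 8*x^5/5:
  f'(x)  = 8*x^4
  f''(x) = 32*x^3
Substitute x = B_t and multiply the f'' term by 1/2:
  drift     = (1/2) * (32*x^3) evaluated at B_t = 16*B_t^3
  diffusion = (8*x^4) evaluated at B_t = 8*B_t^4
Therefore d(8*B_t^5/5) = (16*B_t^3) dt + (8*B_t^4) dB_t.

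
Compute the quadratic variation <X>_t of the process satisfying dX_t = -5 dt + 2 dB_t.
<X>_t = 4*t

For an Itô process dX_t = a(t) dt + b(t) dB_t, the quadratic variation is <X>_t = int_0^t b(s)^2 ds (the drift term does not contribute). Here b(s) = 2, so
  b(s)^2 = 4.
Integrating from 0 to t:
  <X>_t = int_0^t (4) ds = 4*t.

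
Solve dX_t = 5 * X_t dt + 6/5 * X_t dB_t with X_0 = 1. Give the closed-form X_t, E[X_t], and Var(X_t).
X_t = 1 * exp((107/25) t + (6/5) B_t); E[X_t] = exp(5*t); Var(X_t) = exp(286*t/25) - exp(10*t)

For GBM dX = mu X dt + sigma X dB with X_0 = x_0, apply Itô to Y = log X: dY = (mu - sigma^2/2) dt + sigma dB, so Y_t = log(x_0) + (mu - sigma^2/2) t + sigma B_t and hence X_t = x_0 * exp((mu - sigma^2/2) t + sigma B_t).
With mu = 5, sigma = 6/5, x_0 = 1, this gives:
  X_t = 1 * exp((107/25) * t + (6/5) * B_t).
Since sigma*B_t ~ Normal(0, sigma^2 t), E[exp(sigma*B_t)] = exp(sigma^2 t / 2); so E[X_t] = x_0 * exp((mu - sigma^2/2) t) * exp(sigma^2 t / 2) = x_0 * exp(mu t) = exp(5*t).
Var(X_t) = E[X_t^2] - (E[X_t])^2 = x_0^2 * exp(2 mu t) * (exp(sigma^2 t) - 1) = exp(286*t/25) - exp(10*t).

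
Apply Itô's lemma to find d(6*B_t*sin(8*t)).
d(6*B_t*sin(8*t)) = (48*B_t*cos(8*t)) dt + (6*sin(8*t)) dB_t

Itô's formula for f(t, x): d f(t, B_t) = (f_t + (1/2) f_xx) dt + f_x dB_t. Compute partials of f(t, x) = 6*x*sin(8*t):
  f_t(t,x)  = 48*x*cos(8*t)
  f_x(t,x)  = 6*sin(8*t)
  f_xx(t,x) = 0
Assemble drift = f_t + (1/2) f_xx = 48*x*cos(8*t) and diffusion = f_x = 6*sin(8*t). Substituting x = B_t:
  d(6*B_t*sin(8*t)) = (48*B_t*cos(8*t)) dt + (6*sin(8*t)) dB_t.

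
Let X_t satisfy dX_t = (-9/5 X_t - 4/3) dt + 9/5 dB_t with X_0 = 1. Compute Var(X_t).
Var(X_t) = 9/10 - 9*exp(-18*t/5)/10

The variance V(t) = Var(X_t) satisfies V'(t) = 2 a V(t) + c^2 with V(0) = 0 (drift coefficient is linear in X, diffusion is constant). With a = -9/5, c = 9/5, the solution is
  V(t) = (c^2 / (2 a)) * (exp(2 a t) - 1)
       = ((9/5)^2 / (2*(-9/5))) * (exp((-18/5) t) - 1)
       = 9/10 - 9*exp(-18*t/5)/10.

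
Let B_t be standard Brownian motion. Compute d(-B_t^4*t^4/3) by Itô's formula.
d(-B_t^4*t^4/3) = (B_t^2*t^3*(-4*B_t^2/3 - 2*t)) dt + (-4*B_t^3*t^4/3) dB_t

Itô's formula for f(t, x): d f(t, B_t) = (f_t + (1/2) f_xx) dt + f_x dB_t. Compute partials of f(t, x) = -t^4*x^4/3:
  f_t(t,x)  = -4*t^3*x^4/3
  f_x(t,x)  = -4*t^4*x^3/3
  f_xx(t,x) = -4*t^4*x^2
Assemble drift = f_t + (1/2) f_xx = t^3*x^2*(-2*t - 4*x^2/3) and diffusion = f_x = -4*t^4*x^3/3. Substituting x = B_t:
  d(-B_t^4*t^4/3) = (B_t^2*t^3*(-4*B_t^2/3 - 2*t)) dt + (-4*B_t^3*t^4/3) dB_t.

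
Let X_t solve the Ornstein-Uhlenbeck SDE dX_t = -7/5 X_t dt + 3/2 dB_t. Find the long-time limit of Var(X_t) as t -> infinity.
lim Var(X_t) = 45/56

The OU SDE dX = -theta X dt + sigma dB admits the integrating factor exp(theta t): d(exp(theta t) X_t) = sigma exp(theta t) dB_t. Integrating from 0 to t gives X_t = x_0 * exp(-theta t) + sigma * int_0^t exp(-theta (t-s)) dB_s for any initial x_0. The Itô integral has variance (by the Itô isometry) sigma^2 * int_0^t exp(-2 theta (t - s)) ds = sigma^2 * (1 - exp(-2 theta t)) / (2 theta), independent of x_0.
With theta = 7/5, sigma = 3/2:
  Var(X_t) = (3/2)^2 * (1 - exp(-2*7/5 t)) / (2 * 7/5) = 45/56 - 45*exp(-14*t/5)/56.
As t -> infinity, exp(-2*7/5 t) -> 0, so the stationary variance is sigma^2 / (2 theta) = 45/56.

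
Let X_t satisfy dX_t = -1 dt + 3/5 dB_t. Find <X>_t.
<X>_t = 9*t/25

For an Itô process dX_t = a(t) dt + b(t) dB_t, the quadratic variation is <X>_t = int_0^t b(s)^2 ds (the drift term does not contribute). Here b(s) = 3/5, so
  b(s)^2 = 9/25.
Integrating from 0 to t:
  <X>_t = int_0^t (9/25) ds = 9*t/25.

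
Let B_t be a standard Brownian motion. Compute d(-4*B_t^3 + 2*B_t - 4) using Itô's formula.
d(-4*B_t^3 + 2*B_t - 4) = (-12*B_t) dt + (2 - 12*B_t^2) dB_t

Itô's formula for f(B_t) gives d f(B_t) = f'(B_t) dB_t + (1/2) f''(B_t) dt. Compute derivatives of f(x) = -4*x^3 + 2*x - 4:
  f'(x)  = 2 - 12*x^2
  f''(x) = -24*x
Substitute x = B_t and multiply the f'' term by 1/2:
  drift     = (1/2) * (-24*x) evaluated at B_t = -12*B_t
  diffusion = (2 - 12*x^2) evaluated at B_t = 2 - 12*B_t^2
Therefore d(-4*B_t^3 + 2*B_t - 4) = (-12*B_t) dt + (2 - 12*B_t^2) dB_t.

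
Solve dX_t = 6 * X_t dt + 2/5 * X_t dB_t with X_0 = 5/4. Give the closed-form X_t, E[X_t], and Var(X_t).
X_t = 5/4 * exp((148/25) t + (2/5) B_t); E[X_t] = 5*exp(6*t)/4; Var(X_t) = 25*(exp(4*t/25) - 1)*exp(12*t)/16

For GBM dX = mu X dt + sigma X dB with X_0 = x_0, apply Itô to Y = log X: dY = (mu - sigma^2/2) dt + sigma dB, so Y_t = log(x_0) + (mu - sigma^2/2) t + sigma B_t and hence X_t = x_0 * exp((mu - sigma^2/2) t + sigma B_t).
With mu = 6, sigma = 2/5, x_0 = 5/4, this gives:
  X_t = 5/4 * exp((148/25) * t + (2/5) * B_t).
Since sigma*B_t ~ Normal(0, sigma^2 t), E[exp(sigma*B_t)] = exp(sigma^2 t / 2); so E[X_t] = x_0 * exp((mu - sigma^2/2) t) * exp(sigma^2 t / 2) = x_0 * exp(mu t) = 5*exp(6*t)/4.
Var(X_t) = E[X_t^2] - (E[X_t])^2 = x_0^2 * exp(2 mu t) * (exp(sigma^2 t) - 1) = 25*(exp(4*t/25) - 1)*exp(12*t)/16.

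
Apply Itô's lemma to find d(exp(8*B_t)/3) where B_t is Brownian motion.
d(exp(8*B_t)/3) = (32*exp(8*B_t)/3) dt + (8*exp(8*B_t)/3) dB_t

Itô's formula for f(B_t) gives d f(B_t) = f'(B_t) dB_t + (1/2) f''(B_t) dt. Compute derivatives of f(x) = exp(8*x)/3:
  f'(x)  = 8*exp(8*x)/3
  f''(x) = 64*exp(8*x)/3
Substitute x = B_t and multiply the f'' term by 1/2:
  drift     = (1/2) * (64*exp(8*x)/3) evaluated at B_t = 32*exp(8*B_t)/3
  diffusion = (8*exp(8*x)/3) evaluated at B_t = 8*exp(8*B_t)/3
Therefore d(exp(8*B_t)/3) = (32*exp(8*B_t)/3) dt + (8*exp(8*B_t)/3) dB_t.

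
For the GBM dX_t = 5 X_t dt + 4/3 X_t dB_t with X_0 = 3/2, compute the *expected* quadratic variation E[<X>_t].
E[<X>_t] = 18*exp(106*t/9)/53 - 18/53

<X>_t = int_0^t ((4/3) * X_s)^2 ds. Taking expectation inside the integral: E[<X>_t] = (4/3)^2 * int_0^t E[X_s^2] ds. For GBM, E[X_s^2] = x_0^2 * exp((2 mu + sigma^2) s). Integrating:
  E[<X>_t] = (4/3)^2 * (3/2)^2 * (exp((2*5 + (4/3)^2) t) - 1) / (2*5 + (4/3)^2)
           = (4/3)^2 * (3/2)^2 * (exp((106/9) t) - 1) / (106/9) = 18*exp(106*t/9)/53 - 18/53.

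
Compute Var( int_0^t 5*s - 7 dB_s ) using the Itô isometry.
Var = t*(25*t^2 - 105*t + 147)/3

The Itô integral of a deterministic integrand f(s) has mean 0 because each increment f(s) * (B_{s+ds} - B_s) has mean 0. By the Itô isometry:
  Var( int_0^t f(s) dB_s ) = E[ (int_0^t f(s) dB_s)^2 ] = int_0^t f(s)^2 ds.
Here f(s) = 5*s - 7, so f(s)^2 = (5*s - 7)^2. Integrate:
  int_0^t ((5*s - 7)^2) ds = t*(25*t^2 - 105*t + 147)/3.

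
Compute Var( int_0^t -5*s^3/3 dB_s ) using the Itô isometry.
Var = 25*t^7/63

The Itô integral of a deterministic integrand f(s) has mean 0 because each increment f(s) * (B_{s+ds} - B_s) has mean 0. By the Itô isometry:
  Var( int_0^t f(s) dB_s ) = E[ (int_0^t f(s) dB_s)^2 ] = int_0^t f(s)^2 ds.
Here f(s) = -5*s^3/3, so f(s)^2 = 25*s^6/9. Integrate:
  int_0^t (25*s^6/9) ds = 25*t^7/63.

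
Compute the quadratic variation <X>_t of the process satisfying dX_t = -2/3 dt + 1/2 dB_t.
<X>_t = t/4

For an Itô process dX_t = a(t) dt + b(t) dB_t, the quadratic variation is <X>_t = int_0^t b(s)^2 ds (the drift term does not contribute). Here b(s) = 1/2, so
  b(s)^2 = 1/4.
Integrating from 0 to t:
  <X>_t = int_0^t (1/4) ds = t/4.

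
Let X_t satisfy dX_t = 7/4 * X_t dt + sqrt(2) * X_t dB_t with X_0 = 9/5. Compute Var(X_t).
Var(X_t) = 81*(exp(2*t) - 1)*exp(7*t/2)/25

For GBM dX = mu X dt + sigma X dB with X_0 = x_0, apply Itô to Y = log X: dY = (mu - sigma^2/2) dt + sigma dB, so Y_t = log(x_0) + (mu - sigma^2/2) t + sigma B_t and hence X_t = x_0 * exp((mu - sigma^2/2) t + sigma B_t).
With mu = 7/4, sigma = sqrt(2), x_0 = 9/5, this gives:
  X_t = 9/5 * exp((3/4) * t + (sqrt(2)) * B_t).
Since sigma*B_t ~ Normal(0, sigma^2 t), E[exp(sigma*B_t)] = exp(sigma^2 t / 2); so E[X_t] = x_0 * exp((mu - sigma^2/2) t) * exp(sigma^2 t / 2) = x_0 * exp(mu t) = 9*exp(7*t/4)/5.
Var(X_t) = E[X_t^2] - (E[X_t])^2 = x_0^2 * exp(2 mu t) * (exp(sigma^2 t) - 1) = 81*(exp(2*t) - 1)*exp(7*t/2)/25.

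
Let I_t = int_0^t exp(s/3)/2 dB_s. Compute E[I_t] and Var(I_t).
E[I_t] = 0; Var(I_t) = 3*exp(2*t/3)/8 - 3/8

The Itô integral of a deterministic integrand f(s) has mean 0 because each increment f(s) * (B_{s+ds} - B_s) has mean 0. By the Itô isometry:
  Var( int_0^t f(s) dB_s ) = E[ (int_0^t f(s) dB_s)^2 ] = int_0^t f(s)^2 ds.
Here f(s) = exp(s/3)/2, so f(s)^2 = exp(2*s/3)/4. Integrate:
  int_0^t (exp(2*s/3)/4) ds = 3*exp(2*t/3)/8 - 3/8.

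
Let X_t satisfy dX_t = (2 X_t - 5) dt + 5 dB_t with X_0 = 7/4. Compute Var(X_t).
Var(X_t) = 25*exp(4*t)/4 - 25/4

The variance V(t) = Var(X_t) satisfies V'(t) = 2 a V(t) + c^2 with V(0) = 0 (drift coefficient is linear in X, diffusion is constant). With a = 2, c = 5, the solution is
  V(t) = (c^2 / (2 a)) * (exp(2 a t) - 1)
       = (5^2 / (2*2)) * (exp(4 t) - 1)
       = 25*exp(4*t)/4 - 25/4.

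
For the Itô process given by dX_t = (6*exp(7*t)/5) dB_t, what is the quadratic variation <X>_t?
<X>_t = 18*exp(14*t)/175 - 18/175

For an Itô process dX_t = a(t) dt + b(t) dB_t, the quadratic variation is <X>_t = int_0^t b(s)^2 ds (the drift term does not contribute). Here b(s) = 6*exp(7*s)/5, so
  b(s)^2 = 36*exp(14*s)/25.
Integrating from 0 to t:
  <X>_t = int_0^t (36*exp(14*s)/25) ds = 18*exp(14*t)/175 - 18/175.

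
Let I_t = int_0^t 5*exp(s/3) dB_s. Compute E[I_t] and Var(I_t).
E[I_t] = 0; Var(I_t) = 75*exp(2*t/3)/2 - 75/2

The Itô integral of a deterministic integrand f(s) has mean 0 because each increment f(s) * (B_{s+ds} - B_s) has mean 0. By the Itô isometry:
  Var( int_0^t f(s) dB_s ) = E[ (int_0^t f(s) dB_s)^2 ] = int_0^t f(s)^2 ds.
Here f(s) = 5*exp(s/3), so f(s)^2 = 25*exp(2*s/3). Integrate:
  int_0^t (25*exp(2*s/3)) ds = 75*exp(2*t/3)/2 - 75/2.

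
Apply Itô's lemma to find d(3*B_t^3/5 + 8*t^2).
d(3*B_t^3/5 + 8*t^2) = (9*B_t/5 + 16*t) dt + (9*B_t^2/5) dB_t

Itô's formula for f(t, x): d f(t, B_t) = (f_t + (1/2) f_xx) dt + f_x dB_t. Compute partials of f(t, x) = 8*t^2 + 3*x^3/5:
  f_t(t,x)  = 16*t
  f_x(t,x)  = 9*x^2/5
  f_xx(t,x) = 18*x/5
Assemble drift = f_t + (1/2) f_xx = 16*t + 9*x/5 and diffusion = f_x = 9*x^2/5. Substituting x = B_t:
  d(3*B_t^3/5 + 8*t^2) = (9*B_t/5 + 16*t) dt + (9*B_t^2/5) dB_t.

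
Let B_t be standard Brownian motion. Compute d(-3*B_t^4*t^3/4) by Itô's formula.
d(-3*B_t^4*t^3/4) = (9*B_t^2*t^2*(-B_t^2 - 2*t)/4) dt + (-3*B_t^3*t^3) dB_t

Itô's formula for f(t, x): d f(t, B_t) = (f_t + (1/2) f_xx) dt + f_x dB_t. Compute partials of f(t, x) = -3*t^3*x^4/4:
  f_t(t,x)  = -9*t^2*x^4/4
  f_x(t,x)  = -3*t^3*x^3
  f_xx(t,x) = -9*t^3*x^2
Assemble drift = f_t + (1/2) f_xx = 9*t^2*x^2*(-2*t - x^2)/4 and diffusion = f_x = -3*t^3*x^3. Substituting x = B_t:
  d(-3*B_t^4*t^3/4) = (9*B_t^2*t^2*(-B_t^2 - 2*t)/4) dt + (-3*B_t^3*t^3) dB_t.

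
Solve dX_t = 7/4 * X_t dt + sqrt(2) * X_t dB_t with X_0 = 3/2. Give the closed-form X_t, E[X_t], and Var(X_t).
X_t = 3/2 * exp((3/4) t + (sqrt(2)) B_t); E[X_t] = 3*exp(7*t/4)/2; Var(X_t) = 9*(exp(2*t) - 1)*exp(7*t/2)/4

For GBM dX = mu X dt + sigma X dB with X_0 = x_0, apply Itô to Y = log X: dY = (mu - sigma^2/2) dt + sigma dB, so Y_t = log(x_0) + (mu - sigma^2/2) t + sigma B_t and hence X_t = x_0 * exp((mu - sigma^2/2) t + sigma B_t).
With mu = 7/4, sigma = sqrt(2), x_0 = 3/2, this gives:
  X_t = 3/2 * exp((3/4) * t + (sqrt(2)) * B_t).
Since sigma*B_t ~ Normal(0, sigma^2 t), E[exp(sigma*B_t)] = exp(sigma^2 t / 2); so E[X_t] = x_0 * exp((mu - sigma^2/2) t) * exp(sigma^2 t / 2) = x_0 * exp(mu t) = 3*exp(7*t/4)/2.
Var(X_t) = E[X_t^2] - (E[X_t])^2 = x_0^2 * exp(2 mu t) * (exp(sigma^2 t) - 1) = 9*(exp(2*t) - 1)*exp(7*t/2)/4.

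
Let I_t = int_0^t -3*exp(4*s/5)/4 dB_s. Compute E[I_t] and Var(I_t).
E[I_t] = 0; Var(I_t) = 45*exp(8*t/5)/128 - 45/128

The Itô integral of a deterministic integrand f(s) has mean 0 because each increment f(s) * (B_{s+ds} - B_s) has mean 0. By the Itô isometry:
  Var( int_0^t f(s) dB_s ) = E[ (int_0^t f(s) dB_s)^2 ] = int_0^t f(s)^2 ds.
Here f(s) = -3*exp(4*s/5)/4, so f(s)^2 = 9*exp(8*s/5)/16. Integrate:
  int_0^t (9*exp(8*s/5)/16) ds = 45*exp(8*t/5)/128 - 45/128.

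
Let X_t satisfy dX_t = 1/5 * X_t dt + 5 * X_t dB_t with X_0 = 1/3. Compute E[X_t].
E[X_t] = exp(t/5)/3

For GBM dX = mu X dt + sigma X dB with X_0 = x_0, apply Itô to Y = log X: dY = (mu - sigma^2/2) dt + sigma dB, so Y_t = log(x_0) + (mu - sigma^2/2) t + sigma B_t and hence X_t = x_0 * exp((mu - sigma^2/2) t + sigma B_t).
With mu = 1/5, sigma = 5, x_0 = 1/3, this gives:
  X_t = 1/3 * exp((-123/10) * t + (5) * B_t).
Since sigma*B_t ~ Normal(0, sigma^2 t), E[exp(sigma*B_t)] = exp(sigma^2 t / 2); so E[X_t] = x_0 * exp((mu - sigma^2/2) t) * exp(sigma^2 t / 2) = x_0 * exp(mu t) = exp(t/5)/3.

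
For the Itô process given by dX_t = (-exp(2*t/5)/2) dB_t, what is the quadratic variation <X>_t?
<X>_t = 5*exp(4*t/5)/16 - 5/16

For an Itô process dX_t = a(t) dt + b(t) dB_t, the quadratic variation is <X>_t = int_0^t b(s)^2 ds (the drift term does not contribute). Here b(s) = -exp(2*s/5)/2, so
  b(s)^2 = exp(4*s/5)/4.
Integrating from 0 to t:
  <X>_t = int_0^t (exp(4*s/5)/4) ds = 5*exp(4*t/5)/16 - 5/16.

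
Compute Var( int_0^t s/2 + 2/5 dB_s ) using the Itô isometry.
Var = t*(25*t^2 + 60*t + 48)/300

The Itô integral of a deterministic integrand f(s) has mean 0 because each increment f(s) * (B_{s+ds} - B_s) has mean 0. By the Itô isometry:
  Var( int_0^t f(s) dB_s ) = E[ (int_0^t f(s) dB_s)^2 ] = int_0^t f(s)^2 ds.
Here f(s) = s/2 + 2/5, so f(s)^2 = (5*s + 4)^2/100. Integrate:
  int_0^t ((5*s + 4)^2/100) ds = t*(25*t^2 + 60*t + 48)/300.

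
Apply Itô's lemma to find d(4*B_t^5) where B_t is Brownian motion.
d(4*B_t^5) = (40*B_t^3) dt + (20*B_t^4) dB_t

Itô's formula for f(B_t) gives d f(B_t) = f'(B_t) dB_t + (1/2) f''(B_t) dt. Compute derivatives of f(x) = 4*x^5:
  f'(x)  = 20*x^4
  f''(x) = 80*x^3
Substitute x = B_t and multiply the f'' term by 1/2:
  drift     = (1/2) * (80*x^3) evaluated at B_t = 40*B_t^3
  diffusion = (20*x^4) evaluated at B_t = 20*B_t^4
Therefore d(4*B_t^5) = (40*B_t^3) dt + (20*B_t^4) dB_t.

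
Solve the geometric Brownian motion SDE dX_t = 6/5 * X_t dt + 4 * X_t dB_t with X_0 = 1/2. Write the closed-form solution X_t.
X_t = 1/2 * exp((-34/5) * t + (4) * B_t)

For GBM dX = mu X dt + sigma X dB with X_0 = x_0, apply Itô to Y = log X: dY = (mu - sigma^2/2) dt + sigma dB, so Y_t = log(x_0) + (mu - sigma^2/2) t + sigma B_t and hence X_t = x_0 * exp((mu - sigma^2/2) t + sigma B_t).
With mu = 6/5, sigma = 4, x_0 = 1/2, this gives:
  X_t = 1/2 * exp((-34/5) * t + (4) * B_t).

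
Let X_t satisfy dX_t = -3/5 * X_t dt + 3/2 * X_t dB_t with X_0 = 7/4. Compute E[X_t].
E[X_t] = 7*exp(-3*t/5)/4

For GBM dX = mu X dt + sigma X dB with X_0 = x_0, apply Itô to Y = log X: dY = (mu - sigma^2/2) dt + sigma dB, so Y_t = log(x_0) + (mu - sigma^2/2) t + sigma B_t and hence X_t = x_0 * exp((mu - sigma^2/2) t + sigma B_t).
With mu = -3/5, sigma = 3/2, x_0 = 7/4, this gives:
  X_t = 7/4 * exp((-69/40) * t + (3/2) * B_t).
Since sigma*B_t ~ Normal(0, sigma^2 t), E[exp(sigma*B_t)] = exp(sigma^2 t / 2); so E[X_t] = x_0 * exp((mu - sigma^2/2) t) * exp(sigma^2 t / 2) = x_0 * exp(mu t) = 7*exp(-3*t/5)/4.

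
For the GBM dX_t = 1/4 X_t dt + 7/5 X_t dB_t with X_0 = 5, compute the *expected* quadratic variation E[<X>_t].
E[<X>_t] = 2450*exp(123*t/50)/123 - 2450/123

<X>_t = int_0^t ((7/5) * X_s)^2 ds. Taking expectation inside the integral: E[<X>_t] = (7/5)^2 * int_0^t E[X_s^2] ds. For GBM, E[X_s^2] = x_0^2 * exp((2 mu + sigma^2) s). Integrating:
  E[<X>_t] = (7/5)^2 * 5^2 * (exp((2*(1/4) + (7/5)^2) t) - 1) / (2*(1/4) + (7/5)^2)
           = (7/5)^2 * 5^2 * (exp((123/50) t) - 1) / (123/50) = 2450*exp(123*t/50)/123 - 2450/123.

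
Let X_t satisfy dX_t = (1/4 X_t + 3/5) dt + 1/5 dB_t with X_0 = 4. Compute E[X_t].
E[X_t] = 32*exp(t/4)/5 - 12/5

Taking expectations and using E[dB_t] = 0, the mean m(t) = E[X_t] satisfies the ODE m'(t) = a m(t) + b with m(0) = x_0. With a = 1/4, b = 3/5, x_0 = 4, the solution is
  m(t) = x_0 * exp(a t) + (b/a) * (exp(a t) - 1)
       = 4 * exp((1/4) t) + ((3/5)/(1/4)) * (exp((1/4) t) - 1)
       = 32*exp(t/4)/5 - 12/5.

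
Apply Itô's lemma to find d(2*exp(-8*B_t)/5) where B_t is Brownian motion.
d(2*exp(-8*B_t)/5) = (64*exp(-8*B_t)/5) dt + (-16*exp(-8*B_t)/5) dB_t

Itô's formula for f(B_t) gives d f(B_t) = f'(B_t) dB_t + (1/2) f''(B_t) dt. Compute derivatives of f(x) = 2*exp(-8*x)/5:
  f'(x)  = -16*exp(-8*x)/5
  f''(x) = 128*exp(-8*x)/5
Substitute x = B_t and multiply the f'' term by 1/2:
  drift     = (1/2) * (128*exp(-8*x)/5) evaluated at B_t = 64*exp(-8*B_t)/5
  diffusion = (-16*exp(-8*x)/5) evaluated at B_t = -16*exp(-8*B_t)/5
Therefore d(2*exp(-8*B_t)/5) = (64*exp(-8*B_t)/5) dt + (-16*exp(-8*B_t)/5) dB_t.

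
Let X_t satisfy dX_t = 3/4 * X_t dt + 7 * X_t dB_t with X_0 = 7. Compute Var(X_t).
Var(X_t) = 49*(exp(49*t) - 1)*exp(3*t/2)

For GBM dX = mu X dt + sigma X dB with X_0 = x_0, apply Itô to Y = log X: dY = (mu - sigma^2/2) dt + sigma dB, so Y_t = log(x_0) + (mu - sigma^2/2) t + sigma B_t and hence X_t = x_0 * exp((mu - sigma^2/2) t + sigma B_t).
With mu = 3/4, sigma = 7, x_0 = 7, this gives:
  X_t = 7 * exp((-95/4) * t + (7) * B_t).
Since sigma*B_t ~ Normal(0, sigma^2 t), E[exp(sigma*B_t)] = exp(sigma^2 t / 2); so E[X_t] = x_0 * exp((mu - sigma^2/2) t) * exp(sigma^2 t / 2) = x_0 * exp(mu t) = 7*exp(3*t/4).
Var(X_t) = E[X_t^2] - (E[X_t])^2 = x_0^2 * exp(2 mu t) * (exp(sigma^2 t) - 1) = 49*(exp(49*t) - 1)*exp(3*t/2).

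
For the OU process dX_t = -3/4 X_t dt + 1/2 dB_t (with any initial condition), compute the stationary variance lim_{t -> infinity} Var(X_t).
lim Var(X_t) = 1/6

The OU SDE dX = -theta X dt + sigma dB admits the integrating factor exp(theta t): d(exp(theta t) X_t) = sigma exp(theta t) dB_t. Integrating from 0 to t gives X_t = x_0 * exp(-theta t) + sigma * int_0^t exp(-theta (t-s)) dB_s for any initial x_0. The Itô integral has variance (by the Itô isometry) sigma^2 * int_0^t exp(-2 theta (t - s)) ds = sigma^2 * (1 - exp(-2 theta t)) / (2 theta), independent of x_0.
With theta = 3/4, sigma = 1/2:
  Var(X_t) = (1/2)^2 * (1 - exp(-2*3/4 t)) / (2 * 3/4) = 1/6 - exp(-3*t/2)/6.
As t -> infinity, exp(-2*3/4 t) -> 0, so the stationary variance is sigma^2 / (2 theta) = 1/6.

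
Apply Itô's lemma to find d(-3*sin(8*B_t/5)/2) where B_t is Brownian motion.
d(-3*sin(8*B_t/5)/2) = (48*sin(8*B_t/5)/25) dt + (-12*cos(8*B_t/5)/5) dB_t

Itô's formula for f(B_t) gives d f(B_t) = f'(B_t) dB_t + (1/2) f''(B_t) dt. Compute derivatives of f(x) = -3*sin(8*x/5)/2:
  f'(x)  = -12*cos(8*x/5)/5
  f''(x) = 96*sin(8*x/5)/25
Substitute x = B_t and multiply the f'' term by 1/2:
  drift     = (1/2) * (96*sin(8*x/5)/25) evaluated at B_t = 48*sin(8*B_t/5)/25
  diffusion = (-12*cos(8*x/5)/5) evaluated at B_t = -12*cos(8*B_t/5)/5
Therefore d(-3*sin(8*B_t/5)/2) = (48*sin(8*B_t/5)/25) dt + (-12*cos(8*B_t/5)/5) dB_t.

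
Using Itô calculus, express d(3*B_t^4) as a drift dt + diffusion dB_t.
d(3*B_t^4) = (18*B_t^2) dt + (12*B_t^3) dB_t

Itô's formula for f(B_t) gives d f(B_t) = f'(B_t) dB_t + (1/2) f''(B_t) dt. Compute derivatives of f(x) = 3*x^4:
  f'(x)  = 12*x^3
  f''(x) = 36*x^2
Substitute x = B_t and multiply the f'' term by 1/2:
  drift     = (1/2) * (36*x^2) evaluated at B_t = 18*B_t^2
  diffusion = (12*x^3) evaluated at B_t = 12*B_t^3
Therefore d(3*B_t^4) = (18*B_t^2) dt + (12*B_t^3) dB_t.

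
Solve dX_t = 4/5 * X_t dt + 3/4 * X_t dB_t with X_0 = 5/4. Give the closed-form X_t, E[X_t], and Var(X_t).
X_t = 5/4 * exp((83/160) t + (3/4) B_t); E[X_t] = 5*exp(4*t/5)/4; Var(X_t) = 25*(exp(9*t/16) - 1)*exp(8*t/5)/16

For GBM dX = mu X dt + sigma X dB with X_0 = x_0, apply Itô to Y = log X: dY = (mu - sigma^2/2) dt + sigma dB, so Y_t = log(x_0) + (mu - sigma^2/2) t + sigma B_t and hence X_t = x_0 * exp((mu - sigma^2/2) t + sigma B_t).
With mu = 4/5, sigma = 3/4, x_0 = 5/4, this gives:
  X_t = 5/4 * exp((83/160) * t + (3/4) * B_t).
Since sigma*B_t ~ Normal(0, sigma^2 t), E[exp(sigma*B_t)] = exp(sigma^2 t / 2); so E[X_t] = x_0 * exp((mu - sigma^2/2) t) * exp(sigma^2 t / 2) = x_0 * exp(mu t) = 5*exp(4*t/5)/4.
Var(X_t) = E[X_t^2] - (E[X_t])^2 = x_0^2 * exp(2 mu t) * (exp(sigma^2 t) - 1) = 25*(exp(9*t/16) - 1)*exp(8*t/5)/16.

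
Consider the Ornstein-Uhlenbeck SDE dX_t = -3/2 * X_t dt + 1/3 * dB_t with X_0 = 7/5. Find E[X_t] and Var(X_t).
E[X_t] = 7*exp(-3*t/2)/5; Var(X_t) = 1/27 - exp(-3*t)/27

The OU SDE dX = -theta X dt + sigma dB admits the integrating factor exp(theta t): d(exp(theta t) X_t) = sigma exp(theta t) dB_t. Integrating from 0 to t:
  X_t = x_0 * exp(-theta t) + sigma * int_0^t exp(-theta (t-s)) dB_s.
The Itô integral has mean 0 and (by the Itô isometry) variance sigma^2 * int_0^t exp(-2 theta (t - s)) ds = sigma^2 * (1 - exp(-2 theta t)) / (2 theta).
With theta = 3/2, sigma = 1/3, x_0 = 7/5:
  E[X_t] = 7/5 * exp(-3/2 t) = 7*exp(-3*t/2)/5
  Var(X_t) = (1/3)^2 * (1 - exp(-2*3/2 t)) / (2 * 3/2) = 1/27 - exp(-3*t)/27.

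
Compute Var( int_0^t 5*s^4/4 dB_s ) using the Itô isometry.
Var = 25*t^9/144

The Itô integral of a deterministic integrand f(s) has mean 0 because each increment f(s) * (B_{s+ds} - B_s) has mean 0. By the Itô isometry:
  Var( int_0^t f(s) dB_s ) = E[ (int_0^t f(s) dB_s)^2 ] = int_0^t f(s)^2 ds.
Here f(s) = 5*s^4/4, so f(s)^2 = 25*s^8/16. Integrate:
  int_0^t (25*s^8/16) ds = 25*t^9/144.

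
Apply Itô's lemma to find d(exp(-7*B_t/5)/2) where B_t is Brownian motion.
d(exp(-7*B_t/5)/2) = (49*exp(-7*B_t/5)/100) dt + (-7*exp(-7*B_t/5)/10) dB_t

Itô's formula for f(B_t) gives d f(B_t) = f'(B_t) dB_t + (1/2) f''(B_t) dt. Compute derivatives of f(x) = exp(-7*x/5)/2:
  f'(x)  = -7*exp(-7*x/5)/10
  f''(x) = 49*exp(-7*x/5)/50
Substitute x = B_t and multiply the f'' term by 1/2:
  drift     = (1/2) * (49*exp(-7*x/5)/50) evaluated at B_t = 49*exp(-7*B_t/5)/100
  diffusion = (-7*exp(-7*x/5)/10) evaluated at B_t = -7*exp(-7*B_t/5)/10
Therefore d(exp(-7*B_t/5)/2) = (49*exp(-7*B_t/5)/100) dt + (-7*exp(-7*B_t/5)/10) dB_t.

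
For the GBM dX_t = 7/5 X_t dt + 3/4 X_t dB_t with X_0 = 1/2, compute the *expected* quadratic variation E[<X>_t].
E[<X>_t] = 45*exp(269*t/80)/1076 - 45/1076

<X>_t = int_0^t ((3/4) * X_s)^2 ds. Taking expectation inside the integral: E[<X>_t] = (3/4)^2 * int_0^t E[X_s^2] ds. For GBM, E[X_s^2] = x_0^2 * exp((2 mu + sigma^2) s). Integrating:
  E[<X>_t] = (3/4)^2 * (1/2)^2 * (exp((2*(7/5) + (3/4)^2) t) - 1) / (2*(7/5) + (3/4)^2)
           = (3/4)^2 * (1/2)^2 * (exp((269/80) t) - 1) / (269/80) = 45*exp(269*t/80)/1076 - 45/1076.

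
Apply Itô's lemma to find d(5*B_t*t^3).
d(5*B_t*t^3) = (15*B_t*t^2) dt + (5*t^3) dB_t

Itô's formula for f(t, x): d f(t, B_t) = (f_t + (1/2) f_xx) dt + f_x dB_t. Compute partials of f(t, x) = 5*t^3*x:
  f_t(t,x)  = 15*t^2*x
  f_x(t,x)  = 5*t^3
  f_xx(t,x) = 0
Assemble drift = f_t + (1/2) f_xx = 15*t^2*x and diffusion = f_x = 5*t^3. Substituting x = B_t:
  d(5*B_t*t^3) = (15*B_t*t^2) dt + (5*t^3) dB_t.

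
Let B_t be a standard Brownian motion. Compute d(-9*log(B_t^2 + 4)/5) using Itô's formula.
d(-9*log(B_t^2 + 4)/5) = (9*(B_t^2 - 4)/(5*(B_t^2 + 4)^2)) dt + (-18*B_t/(5*B_t^2 + 20)) dB_t

Itô's formula for f(B_t) gives d f(B_t) = f'(B_t) dB_t + (1/2) f''(B_t) dt. Compute derivatives of f(x) = -9*log(x^2 + 4)/5:
  f'(x)  = -18*x/(5*x^2 + 20)
  f''(x) = 18*(x^2 - 4)/(5*(x^2 + 4)^2)
Substitute x = B_t and multiply the f'' term by 1/2:
  drift     = (1/2) * (18*(x^2 - 4)/(5*(x^2 + 4)^2)) evaluated at B_t = 9*(B_t^2 - 4)/(5*(B_t^2 + 4)^2)
  diffusion = (-18*x/(5*x^2 + 20)) evaluated at B_t = -18*B_t/(5*B_t^2 + 20)
Therefore d(-9*log(B_t^2 + 4)/5) = (9*(B_t^2 - 4)/(5*(B_t^2 + 4)^2)) dt + (-18*B_t/(5*B_t^2 + 20)) dB_t.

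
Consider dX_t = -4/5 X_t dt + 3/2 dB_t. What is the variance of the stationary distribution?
lim Var(X_t) = 45/32

The OU SDE dX = -theta X dt + sigma dB admits the integrating factor exp(theta t): d(exp(theta t) X_t) = sigma exp(theta t) dB_t. Integrating from 0 to t gives X_t = x_0 * exp(-theta t) + sigma * int_0^t exp(-theta (t-s)) dB_s for any initial x_0. The Itô integral has variance (by the Itô isometry) sigma^2 * int_0^t exp(-2 theta (t - s)) ds = sigma^2 * (1 - exp(-2 theta t)) / (2 theta), independent of x_0.
With theta = 4/5, sigma = 3/2:
  Var(X_t) = (3/2)^2 * (1 - exp(-2*4/5 t)) / (2 * 4/5) = 45/32 - 45*exp(-8*t/5)/32.
As t -> infinity, exp(-2*4/5 t) -> 0, so the stationary variance is sigma^2 / (2 theta) = 45/32.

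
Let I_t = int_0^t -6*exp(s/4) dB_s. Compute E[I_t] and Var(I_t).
E[I_t] = 0; Var(I_t) = 72*exp(t/2) - 72

The Itô integral of a deterministic integrand f(s) has mean 0 because each increment f(s) * (B_{s+ds} - B_s) has mean 0. By the Itô isometry:
  Var( int_0^t f(s) dB_s ) = E[ (int_0^t f(s) dB_s)^2 ] = int_0^t f(s)^2 ds.
Here f(s) = -6*exp(s/4), so f(s)^2 = 36*exp(s/2). Integrate:
  int_0^t (36*exp(s/2)) ds = 72*exp(t/2) - 72.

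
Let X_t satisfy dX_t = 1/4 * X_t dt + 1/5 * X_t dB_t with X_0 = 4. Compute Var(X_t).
Var(X_t) = 16*(exp(t/25) - 1)*exp(t/2)

For GBM dX = mu X dt + sigma X dB with X_0 = x_0, apply Itô to Y = log X: dY = (mu - sigma^2/2) dt + sigma dB, so Y_t = log(x_0) + (mu - sigma^2/2) t + sigma B_t and hence X_t = x_0 * exp((mu - sigma^2/2) t + sigma B_t).
With mu = 1/4, sigma = 1/5, x_0 = 4, this gives:
  X_t = 4 * exp((23/100) * t + (1/5) * B_t).
Since sigma*B_t ~ Normal(0, sigma^2 t), E[exp(sigma*B_t)] = exp(sigma^2 t / 2); so E[X_t] = x_0 * exp((mu - sigma^2/2) t) * exp(sigma^2 t / 2) = x_0 * exp(mu t) = 4*exp(t/4).
Var(X_t) = E[X_t^2] - (E[X_t])^2 = x_0^2 * exp(2 mu t) * (exp(sigma^2 t) - 1) = 16*(exp(t/25) - 1)*exp(t/2).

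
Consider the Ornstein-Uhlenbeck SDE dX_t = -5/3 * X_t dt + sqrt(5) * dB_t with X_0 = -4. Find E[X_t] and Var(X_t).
E[X_t] = -4*exp(-5*t/3); Var(X_t) = 3/2 - 3*exp(-10*t/3)/2

The OU SDE dX = -theta X dt + sigma dB admits the integrating factor exp(theta t): d(exp(theta t) X_t) = sigma exp(theta t) dB_t. Integrating from 0 to t:
  X_t = x_0 * exp(-theta t) + sigma * int_0^t exp(-theta (t-s)) dB_s.
The Itô integral has mean 0 and (by the Itô isometry) variance sigma^2 * int_0^t exp(-2 theta (t - s)) ds = sigma^2 * (1 - exp(-2 theta t)) / (2 theta).
With theta = 5/3, sigma = sqrt(5), x_0 = -4:
  E[X_t] = -4 * exp(-5/3 t) = -4*exp(-5*t/3)
  Var(X_t) = (sqrt(5))^2 * (1 - exp(-2*5/3 t)) / (2 * 5/3) = 3/2 - 3*exp(-10*t/3)/2.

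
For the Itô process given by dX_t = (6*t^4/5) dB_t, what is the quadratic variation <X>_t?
<X>_t = 4*t^9/25

For an Itô process dX_t = a(t) dt + b(t) dB_t, the quadratic variation is <X>_t = int_0^t b(s)^2 ds (the drift term does not contribute). Here b(s) = 6*s^4/5, so
  b(s)^2 = 36*s^8/25.
Integrating from 0 to t:
  <X>_t = int_0^t (36*s^8/25) ds = 4*t^9/25.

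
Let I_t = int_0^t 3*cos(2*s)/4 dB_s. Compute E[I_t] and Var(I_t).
E[I_t] = 0; Var(I_t) = 9*t/32 + 9*sin(4*t)/128

The Itô integral of a deterministic integrand f(s) has mean 0 because each increment f(s) * (B_{s+ds} - B_s) has mean 0. By the Itô isometry:
  Var( int_0^t f(s) dB_s ) = E[ (int_0^t f(s) dB_s)^2 ] = int_0^t f(s)^2 ds.
Here f(s) = 3*cos(2*s)/4, so f(s)^2 = 9*cos(2*s)^2/16. Integrate:
  int_0^t (9*cos(2*s)^2/16) ds = 9*t/32 + 9*sin(4*t)/128.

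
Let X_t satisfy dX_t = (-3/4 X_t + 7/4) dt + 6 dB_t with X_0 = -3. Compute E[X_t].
E[X_t] = 7/3 - 16*exp(-3*t/4)/3

Taking expectations and using E[dB_t] = 0, the mean m(t) = E[X_t] satisfies the ODE m'(t) = a m(t) + b with m(0) = x_0. With a = -3/4, b = 7/4, x_0 = -3, the solution is
  m(t) = x_0 * exp(a t) + (b/a) * (exp(a t) - 1)
       = (-3) * exp((-3/4) t) + ((7/4)/(-3/4)) * (exp((-3/4) t) - 1)
       = 7/3 - 16*exp(-3*t/4)/3.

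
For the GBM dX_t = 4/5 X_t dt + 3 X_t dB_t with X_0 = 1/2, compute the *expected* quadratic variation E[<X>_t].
E[<X>_t] = 45*exp(53*t/5)/212 - 45/212

<X>_t = int_0^t (3 * X_s)^2 ds. Taking expectation inside the integral: E[<X>_t] = 3^2 * int_0^t E[X_s^2] ds. For GBM, E[X_s^2] = x_0^2 * exp((2 mu + sigma^2) s). Integrating:
  E[<X>_t] = 3^2 * (1/2)^2 * (exp((2*(4/5) + 3^2) t) - 1) / (2*(4/5) + 3^2)
           = 3^2 * (1/2)^2 * (exp((53/5) t) - 1) / (53/5) = 45*exp(53*t/5)/212 - 45/212.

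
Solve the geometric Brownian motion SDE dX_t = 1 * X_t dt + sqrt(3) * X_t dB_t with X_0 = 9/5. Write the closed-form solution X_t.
X_t = 9/5 * exp((-1/2) * t + (sqrt(3)) * B_t)

For GBM dX = mu X dt + sigma X dB with X_0 = x_0, apply Itô to Y = log X: dY = (mu - sigma^2/2) dt + sigma dB, so Y_t = log(x_0) + (mu - sigma^2/2) t + sigma B_t and hence X_t = x_0 * exp((mu - sigma^2/2) t + sigma B_t).
With mu = 1, sigma = sqrt(3), x_0 = 9/5, this gives:
  X_t = 9/5 * exp((-1/2) * t + (sqrt(3)) * B_t).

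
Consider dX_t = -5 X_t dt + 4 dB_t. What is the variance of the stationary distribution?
lim Var(X_t) = 8/5

The OU SDE dX = -theta X dt + sigma dB admits the integrating factor exp(theta t): d(exp(theta t) X_t) = sigma exp(theta t) dB_t. Integrating from 0 to t gives X_t = x_0 * exp(-theta t) + sigma * int_0^t exp(-theta (t-s)) dB_s for any initial x_0. The Itô integral has variance (by the Itô isometry) sigma^2 * int_0^t exp(-2 theta (t - s)) ds = sigma^2 * (1 - exp(-2 theta t)) / (2 theta), independent of x_0.
With theta = 5, sigma = 4:
  Var(X_t) = (4)^2 * (1 - exp(-2*5 t)) / (2 * 5) = 8/5 - 8*exp(-10*t)/5.
As t -> infinity, exp(-2*5 t) -> 0, so the stationary variance is sigma^2 / (2 theta) = 8/5.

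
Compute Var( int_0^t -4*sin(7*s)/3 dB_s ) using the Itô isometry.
Var = 8*t/9 - 4*sin(14*t)/63

The Itô integral of a deterministic integrand f(s) has mean 0 because each increment f(s) * (B_{s+ds} - B_s) has mean 0. By the Itô isometry:
  Var( int_0^t f(s) dB_s ) = E[ (int_0^t f(s) dB_s)^2 ] = int_0^t f(s)^2 ds.
Here f(s) = -4*sin(7*s)/3, so f(s)^2 = 16*sin(7*s)^2/9. Integrate:
  int_0^t (16*sin(7*s)^2/9) ds = 8*t/9 - 4*sin(14*t)/63.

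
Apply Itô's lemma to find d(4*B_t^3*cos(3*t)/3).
d(4*B_t^3*cos(3*t)/3) = (4*B_t*(-B_t^2*sin(3*t) + cos(3*t))) dt + (4*B_t^2*cos(3*t)) dB_t

Itô's formula for f(t, x): d f(t, B_t) = (f_t + (1/2) f_xx) dt + f_x dB_t. Compute partials of f(t, x) = 4*x^3*cos(3*t)/3:
  f_t(t,x)  = -4*x^3*sin(3*t)
  f_x(t,x)  = 4*x^2*cos(3*t)
  f_xx(t,x) = 8*x*cos(3*t)
Assemble drift = f_t + (1/2) f_xx = 4*x*(-x^2*sin(3*t) + cos(3*t)) and diffusion = f_x = 4*x^2*cos(3*t). Substituting x = B_t:
  d(4*B_t^3*cos(3*t)/3) = (4*B_t*(-B_t^2*sin(3*t) + cos(3*t))) dt + (4*B_t^2*cos(3*t)) dB_t.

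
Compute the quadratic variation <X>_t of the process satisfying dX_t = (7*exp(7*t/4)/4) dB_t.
<X>_t = 7*exp(7*t/2)/8 - 7/8

For an Itô process dX_t = a(t) dt + b(t) dB_t, the quadratic variation is <X>_t = int_0^t b(s)^2 ds (the drift term does not contribute). Here b(s) = 7*exp(7*s/4)/4, so
  b(s)^2 = 49*exp(7*s/2)/16.
Integrating from 0 to t:
  <X>_t = int_0^t (49*exp(7*s/2)/16) ds = 7*exp(7*t/2)/8 - 7/8.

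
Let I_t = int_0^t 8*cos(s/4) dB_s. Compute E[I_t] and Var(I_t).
E[I_t] = 0; Var(I_t) = 32*t + 64*sin(t/2)

The Itô integral of a deterministic integrand f(s) has mean 0 because each increment f(s) * (B_{s+ds} - B_s) has mean 0. By the Itô isometry:
  Var( int_0^t f(s) dB_s ) = E[ (int_0^t f(s) dB_s)^2 ] = int_0^t f(s)^2 ds.
Here f(s) = 8*cos(s/4), so f(s)^2 = 64*cos(s/4)^2. Integrate:
  int_0^t (64*cos(s/4)^2) ds = 32*t + 64*sin(t/2).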